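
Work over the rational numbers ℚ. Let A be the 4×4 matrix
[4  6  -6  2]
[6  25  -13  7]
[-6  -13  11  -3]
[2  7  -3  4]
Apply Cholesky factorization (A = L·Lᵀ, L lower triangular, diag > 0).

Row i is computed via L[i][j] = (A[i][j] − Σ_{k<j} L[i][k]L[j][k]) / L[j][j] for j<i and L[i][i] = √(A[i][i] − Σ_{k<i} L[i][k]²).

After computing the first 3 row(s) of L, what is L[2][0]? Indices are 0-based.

Step 1: L[0][0] = √(4) = 2.
  L[1][0] = (6) / L[0][0] = 3.
Step 2: L[1][1] = √(16) = 4.
  L[2][0] = (-6) / L[0][0] = -3.
  L[2][1] = (-4) / L[1][1] = -1.
Step 3: L[2][2] = √(1) = 1.

L[2][0] = -3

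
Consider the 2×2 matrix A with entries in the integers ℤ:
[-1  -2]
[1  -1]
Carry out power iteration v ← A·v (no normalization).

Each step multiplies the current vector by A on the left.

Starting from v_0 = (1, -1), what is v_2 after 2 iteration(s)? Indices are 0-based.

v_2 = (-5, -1)

v_0 = (1, -1).
v_1 = A·v_0 = (1, 2).
v_2 = A·v_1 = (-5, -1).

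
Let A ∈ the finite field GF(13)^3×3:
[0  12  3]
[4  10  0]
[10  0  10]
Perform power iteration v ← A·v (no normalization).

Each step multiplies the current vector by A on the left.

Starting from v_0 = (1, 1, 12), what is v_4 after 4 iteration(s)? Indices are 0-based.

v_0 = (1, 1, 12).
v_1 = A·v_0 = (9, 1, 0).
v_2 = A·v_1 = (12, 7, 12).
v_3 = A·v_2 = (3, 1, 6).
v_4 = A·v_3 = (4, 9, 12).

v_4 = (4, 9, 12)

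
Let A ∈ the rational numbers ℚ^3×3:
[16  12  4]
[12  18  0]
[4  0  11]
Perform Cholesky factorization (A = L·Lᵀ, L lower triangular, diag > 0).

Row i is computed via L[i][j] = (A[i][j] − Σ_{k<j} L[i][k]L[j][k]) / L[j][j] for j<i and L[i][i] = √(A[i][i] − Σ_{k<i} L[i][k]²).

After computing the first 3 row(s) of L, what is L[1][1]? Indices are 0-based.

L[1][1] = 3

Step 1: L[0][0] = √(16) = 4.
  L[1][0] = (12) / L[0][0] = 3.
Step 2: L[1][1] = √(9) = 3.
  L[2][0] = (4) / L[0][0] = 1.
  L[2][1] = (-3) / L[1][1] = -1.
Step 3: L[2][2] = √(9) = 3.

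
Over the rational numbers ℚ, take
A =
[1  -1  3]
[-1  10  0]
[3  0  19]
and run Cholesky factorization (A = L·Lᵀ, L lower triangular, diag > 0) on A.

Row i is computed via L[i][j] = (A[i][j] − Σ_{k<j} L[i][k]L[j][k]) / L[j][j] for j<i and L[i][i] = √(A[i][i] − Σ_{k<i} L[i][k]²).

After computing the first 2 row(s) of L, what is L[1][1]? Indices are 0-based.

L[1][1] = 3

Step 1: L[0][0] = √(1) = 1.
  L[1][0] = (-1) / L[0][0] = -1.
Step 2: L[1][1] = √(9) = 3.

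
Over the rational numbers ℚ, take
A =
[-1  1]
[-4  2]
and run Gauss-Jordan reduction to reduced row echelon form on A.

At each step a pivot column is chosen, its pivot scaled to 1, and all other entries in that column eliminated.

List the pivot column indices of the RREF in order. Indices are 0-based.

[1] R0 /= -1  ⇒  (1, -1)
     R1 -= -4·R0  ⇒  (0, -2)
[2] R1 /= -2  ⇒  (0, 1)
     R0 -= -1·R1  ⇒  (1, 0)

pivot columns: 0, 1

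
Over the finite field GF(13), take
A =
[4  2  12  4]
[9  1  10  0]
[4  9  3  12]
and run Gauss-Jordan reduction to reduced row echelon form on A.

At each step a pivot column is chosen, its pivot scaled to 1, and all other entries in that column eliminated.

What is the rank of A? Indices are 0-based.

rank = 3

step 1: normalize row 0 (÷4) = (1, 7, 3, 1)
  row 1: subtract 9×row0 = (0, 3, 9, 4)
  row 2: subtract 4×row0 = (0, 7, 4, 8)
step 2: normalize row 1 (÷3) = (0, 1, 3, 10)
  row 0: subtract 7×row1 = (1, 0, 8, 9)
  row 2: subtract 7×row1 = (0, 0, 9, 3)
step 3: normalize row 2 (÷9) = (0, 0, 1, 9)
  row 0: subtract 8×row2 = (1, 0, 0, 2)
  row 1: subtract 3×row2 = (0, 1, 0, 9)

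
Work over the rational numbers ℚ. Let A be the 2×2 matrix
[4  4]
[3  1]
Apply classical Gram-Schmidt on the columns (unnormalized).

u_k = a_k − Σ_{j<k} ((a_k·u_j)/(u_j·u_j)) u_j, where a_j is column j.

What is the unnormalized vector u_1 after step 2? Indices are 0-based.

u_1 = (24/25, -32/25)

Step 1: u_0 = a_0 = (4, 3).
Step 2: u_1 = a_1 − (19/25)·u_0 = (24/25, -32/25).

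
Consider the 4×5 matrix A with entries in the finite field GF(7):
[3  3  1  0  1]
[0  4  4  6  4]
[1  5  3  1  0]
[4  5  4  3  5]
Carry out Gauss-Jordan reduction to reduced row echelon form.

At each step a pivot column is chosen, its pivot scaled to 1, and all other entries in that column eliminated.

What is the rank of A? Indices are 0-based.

rank = 4

[1] R0 /= 3  ⇒  (1, 1, 5, 0, 5)
     R2 -= 1·R0  ⇒  (0, 4, 5, 1, 2)
     R3 -= 4·R0  ⇒  (0, 1, 5, 3, 6)
[2] R1 /= 4  ⇒  (0, 1, 1, 5, 1)
     R0 -= 1·R1  ⇒  (1, 0, 4, 2, 4)
     R2 -= 4·R1  ⇒  (0, 0, 1, 2, 5)
     R3 -= 1·R1  ⇒  (0, 0, 4, 5, 5)
[3] R2 /= 1  ⇒  (0, 0, 1, 2, 5)
     R0 -= 4·R2  ⇒  (1, 0, 0, 1, 5)
     R1 -= 1·R2  ⇒  (0, 1, 0, 3, 3)
     R3 -= 4·R2  ⇒  (0, 0, 0, 4, 6)
[4] R3 /= 4  ⇒  (0, 0, 0, 1, 5)
     R0 -= 1·R3  ⇒  (1, 0, 0, 0, 0)
     R1 -= 3·R3  ⇒  (0, 1, 0, 0, 2)
     R2 -= 2·R3  ⇒  (0, 0, 1, 0, 2)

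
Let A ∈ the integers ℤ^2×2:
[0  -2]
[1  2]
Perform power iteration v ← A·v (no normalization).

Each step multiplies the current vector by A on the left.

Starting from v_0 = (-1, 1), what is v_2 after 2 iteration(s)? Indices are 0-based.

v_2 = (-2, 0)

v_0 = (-1, 1).
v_1 = A·v_0 = (-2, 1).
v_2 = A·v_1 = (-2, 0).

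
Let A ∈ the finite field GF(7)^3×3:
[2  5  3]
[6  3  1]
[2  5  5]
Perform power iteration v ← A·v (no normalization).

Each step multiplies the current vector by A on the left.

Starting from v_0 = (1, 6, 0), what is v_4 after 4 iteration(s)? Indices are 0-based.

v_0 = (1, 6, 0).
v_1 = A·v_0 = (4, 3, 4).
v_2 = A·v_1 = (0, 2, 1).
v_3 = A·v_2 = (6, 0, 1).
v_4 = A·v_3 = (1, 2, 3).

v_4 = (1, 2, 3)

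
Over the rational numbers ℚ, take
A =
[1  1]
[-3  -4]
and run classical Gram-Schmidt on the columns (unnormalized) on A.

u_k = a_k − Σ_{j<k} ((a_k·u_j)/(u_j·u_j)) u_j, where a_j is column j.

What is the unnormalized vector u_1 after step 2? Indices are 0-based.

u_1 = (-3/10, -1/10)

Step 1: u_0 = a_0 = (1, -3).
Step 2: u_1 = a_1 − (13/10)·u_0 = (-3/10, -1/10).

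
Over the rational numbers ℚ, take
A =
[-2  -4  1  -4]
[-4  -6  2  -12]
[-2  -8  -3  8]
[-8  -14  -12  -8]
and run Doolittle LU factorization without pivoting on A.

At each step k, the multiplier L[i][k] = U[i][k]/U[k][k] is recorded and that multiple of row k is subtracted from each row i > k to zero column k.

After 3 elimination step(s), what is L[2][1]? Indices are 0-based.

L[2][1] = -2

Step 1: pivot at (0,0) is -2.
  row1 ← row1 − (2)·row0  ⇒  L[1][0]=2, U row1=(0, 2, 0, -4)
  row2 ← row2 − (1)·row0  ⇒  L[2][0]=1, U row2=(0, -4, -4, 12)
  row3 ← row3 − (4)·row0  ⇒  L[3][0]=4, U row3=(0, 2, -16, 8)
Step 2: pivot at (1,1) is 2.
  row2 ← row2 − (-2)·row1  ⇒  L[2][1]=-2, U row2=(0, 0, -4, 4)
  row3 ← row3 − (1)·row1  ⇒  L[3][1]=1, U row3=(0, 0, -16, 12)
Step 3: pivot at (2,2) is -4.
  row3 ← row3 − (4)·row2  ⇒  L[3][2]=4, U row3=(0, 0, 0, -4)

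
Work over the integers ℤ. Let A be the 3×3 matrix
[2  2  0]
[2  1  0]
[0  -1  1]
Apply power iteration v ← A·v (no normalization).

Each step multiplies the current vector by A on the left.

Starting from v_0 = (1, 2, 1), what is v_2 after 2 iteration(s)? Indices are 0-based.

v_2 = (20, 16, -5)

v_0 = (1, 2, 1).
v_1 = A·v_0 = (6, 4, -1).
v_2 = A·v_1 = (20, 16, -5).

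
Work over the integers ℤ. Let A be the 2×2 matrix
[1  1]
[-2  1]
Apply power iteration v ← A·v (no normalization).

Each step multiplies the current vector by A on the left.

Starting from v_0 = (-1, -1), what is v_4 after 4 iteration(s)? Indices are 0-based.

v_4 = (11, -1)

v_0 = (-1, -1).
v_1 = A·v_0 = (-2, 1).
v_2 = A·v_1 = (-1, 5).
v_3 = A·v_2 = (4, 7).
v_4 = A·v_3 = (11, -1).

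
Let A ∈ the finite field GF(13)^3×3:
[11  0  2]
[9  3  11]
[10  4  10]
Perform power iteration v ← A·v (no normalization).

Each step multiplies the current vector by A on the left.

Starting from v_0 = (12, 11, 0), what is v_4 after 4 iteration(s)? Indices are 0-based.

v_0 = (12, 11, 0).
v_1 = A·v_0 = (2, 11, 8).
v_2 = A·v_1 = (12, 9, 1).
v_3 = A·v_2 = (4, 3, 10).
v_4 = A·v_3 = (12, 12, 9).

v_4 = (12, 12, 9)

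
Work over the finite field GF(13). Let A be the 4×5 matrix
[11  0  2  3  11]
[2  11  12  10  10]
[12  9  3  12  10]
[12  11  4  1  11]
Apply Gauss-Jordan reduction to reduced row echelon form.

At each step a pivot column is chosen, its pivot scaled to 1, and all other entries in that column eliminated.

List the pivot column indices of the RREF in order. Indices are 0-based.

pivot columns: 0, 1, 2, 3

pivot(0,0)=11: scale R0 → (1, 0, 12, 5, 1)
  clear (1,0): R1 −= (2)R0 → (0, 11, 1, 0, 8)
  clear (2,0): R2 −= (12)R0 → (0, 9, 2, 4, 11)
  clear (3,0): R3 −= (12)R0 → (0, 11, 3, 6, 12)
pivot(1,1)=11: scale R1 → (0, 1, 6, 0, 9)
  clear (2,1): R2 −= (9)R1 → (0, 0, 0, 4, 8)
  clear (3,1): R3 −= (11)R1 → (0, 0, 2, 6, 4)
pivot(2,2): swap R2↔R3
pivot(2,2)=2: scale R2 → (0, 0, 1, 3, 2)
  clear (0,2): R0 −= (12)R2 → (1, 0, 0, 8, 3)
  clear (1,2): R1 −= (6)R2 → (0, 1, 0, 8, 10)
pivot(3,3)=4: scale R3 → (0, 0, 0, 1, 2)
  clear (0,3): R0 −= (8)R3 → (1, 0, 0, 0, 0)
  clear (1,3): R1 −= (8)R3 → (0, 1, 0, 0, 7)
  clear (2,3): R2 −= (3)R3 → (0, 0, 1, 0, 9)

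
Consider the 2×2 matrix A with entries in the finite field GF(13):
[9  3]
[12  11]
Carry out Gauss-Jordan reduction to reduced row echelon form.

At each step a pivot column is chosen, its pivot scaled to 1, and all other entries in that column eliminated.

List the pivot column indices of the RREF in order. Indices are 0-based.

pivot(0,0)=9: scale R0 → (1, 9)
  clear (1,0): R1 −= (12)R0 → (0, 7)
pivot(1,1)=7: scale R1 → (0, 1)
  clear (0,1): R0 −= (9)R1 → (1, 0)

pivot columns: 0, 1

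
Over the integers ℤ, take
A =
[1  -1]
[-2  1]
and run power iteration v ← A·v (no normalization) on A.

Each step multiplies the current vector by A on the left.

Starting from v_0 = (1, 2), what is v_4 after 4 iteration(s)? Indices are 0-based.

v_4 = (-7, 10)

v_0 = (1, 2).
v_1 = A·v_0 = (-1, 0).
v_2 = A·v_1 = (-1, 2).
v_3 = A·v_2 = (-3, 4).
v_4 = A·v_3 = (-7, 10).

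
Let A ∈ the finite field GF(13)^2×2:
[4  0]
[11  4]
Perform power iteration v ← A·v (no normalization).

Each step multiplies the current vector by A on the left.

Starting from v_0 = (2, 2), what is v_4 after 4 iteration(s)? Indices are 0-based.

v_0 = (2, 2).
v_1 = A·v_0 = (8, 4).
v_2 = A·v_1 = (6, 0).
v_3 = A·v_2 = (11, 1).
v_4 = A·v_3 = (5, 8).

v_4 = (5, 8)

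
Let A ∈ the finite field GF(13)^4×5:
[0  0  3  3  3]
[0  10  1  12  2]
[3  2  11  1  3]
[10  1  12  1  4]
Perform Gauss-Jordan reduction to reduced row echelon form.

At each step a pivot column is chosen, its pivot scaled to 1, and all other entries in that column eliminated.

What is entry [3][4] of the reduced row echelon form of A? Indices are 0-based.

step 1: exchange rows 0,2
step 1: normalize row 0 (÷3) = (1, 5, 8, 9, 1)
  row 3: subtract 10×row0 = (0, 3, 10, 2, 7)
step 2: normalize row 1 (÷10) = (0, 1, 4, 9, 8)
  row 0: subtract 5×row1 = (1, 0, 1, 3, 0)
  row 3: subtract 3×row1 = (0, 0, 11, 1, 9)
step 3: normalize row 2 (÷3) = (0, 0, 1, 1, 1)
  row 0: subtract 1×row2 = (1, 0, 0, 2, 12)
  row 1: subtract 4×row2 = (0, 1, 0, 5, 4)
  row 3: subtract 11×row2 = (0, 0, 0, 3, 11)
step 4: normalize row 3 (÷3) = (0, 0, 0, 1, 8)
  row 0: subtract 2×row3 = (1, 0, 0, 0, 9)
  row 1: subtract 5×row3 = (0, 1, 0, 0, 3)
  row 2: subtract 1×row3 = (0, 0, 1, 0, 6)

M[3][4] = 8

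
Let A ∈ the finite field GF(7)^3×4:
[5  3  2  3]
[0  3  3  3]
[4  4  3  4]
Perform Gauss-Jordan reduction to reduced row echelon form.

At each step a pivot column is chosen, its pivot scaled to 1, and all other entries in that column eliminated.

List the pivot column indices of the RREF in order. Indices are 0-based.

pivot columns: 0, 1, 2

pivot(0,0)=5: scale R0 → (1, 2, 6, 2)
  clear (2,0): R2 −= (4)R0 → (0, 3, 0, 3)
pivot(1,1)=3: scale R1 → (0, 1, 1, 1)
  clear (0,1): R0 −= (2)R1 → (1, 0, 4, 0)
  clear (2,1): R2 −= (3)R1 → (0, 0, 4, 0)
pivot(2,2)=4: scale R2 → (0, 0, 1, 0)
  clear (0,2): R0 −= (4)R2 → (1, 0, 0, 0)
  clear (1,2): R1 −= (1)R2 → (0, 1, 0, 1)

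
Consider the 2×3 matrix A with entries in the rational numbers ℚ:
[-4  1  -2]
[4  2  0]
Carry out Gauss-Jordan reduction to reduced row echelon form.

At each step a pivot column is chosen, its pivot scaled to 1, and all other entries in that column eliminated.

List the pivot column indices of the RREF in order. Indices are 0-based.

pivot columns: 0, 1

[1] R0 /= -4  ⇒  (1, -1/4, 1/2)
     R1 -= 4·R0  ⇒  (0, 3, -2)
[2] R1 /= 3  ⇒  (0, 1, -2/3)
     R0 -= -1/4·R1  ⇒  (1, 0, 1/3)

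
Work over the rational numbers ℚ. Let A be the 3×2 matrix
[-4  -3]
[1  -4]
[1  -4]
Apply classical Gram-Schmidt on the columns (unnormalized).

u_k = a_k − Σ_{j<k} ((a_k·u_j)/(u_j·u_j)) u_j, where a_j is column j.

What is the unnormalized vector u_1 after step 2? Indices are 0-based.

u_1 = (-19/9, -38/9, -38/9)

Step 1: u_0 = a_0 = (-4, 1, 1).
Step 2: u_1 = a_1 − (2/9)·u_0 = (-19/9, -38/9, -38/9).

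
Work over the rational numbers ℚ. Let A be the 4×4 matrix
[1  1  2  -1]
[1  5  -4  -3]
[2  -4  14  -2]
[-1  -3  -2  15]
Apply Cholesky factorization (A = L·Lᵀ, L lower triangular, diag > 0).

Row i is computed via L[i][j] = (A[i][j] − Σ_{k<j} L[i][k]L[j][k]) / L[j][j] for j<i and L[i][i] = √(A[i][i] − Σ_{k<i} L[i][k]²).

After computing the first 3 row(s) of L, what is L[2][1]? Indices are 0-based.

L[2][1] = -3

Step 1: L[0][0] = √(1) = 1.
  L[1][0] = (1) / L[0][0] = 1.
Step 2: L[1][1] = √(4) = 2.
  L[2][0] = (2) / L[0][0] = 2.
  L[2][1] = (-6) / L[1][1] = -3.
Step 3: L[2][2] = √(1) = 1.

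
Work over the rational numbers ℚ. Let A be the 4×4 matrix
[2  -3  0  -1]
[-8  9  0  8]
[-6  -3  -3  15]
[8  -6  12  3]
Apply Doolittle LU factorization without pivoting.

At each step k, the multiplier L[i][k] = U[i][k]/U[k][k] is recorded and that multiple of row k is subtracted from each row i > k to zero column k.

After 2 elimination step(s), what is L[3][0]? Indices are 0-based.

L[3][0] = 4

k=0: U[0][0]=2
  eliminate (1,0): mult=-4, new row 1: (0, -3, 0, 4); set L[1][0]=-4
  eliminate (2,0): mult=-3, new row 2: (0, -12, -3, 12); set L[2][0]=-3
  eliminate (3,0): mult=4, new row 3: (0, 6, 12, 7); set L[3][0]=4
k=1: U[1][1]=-3
  eliminate (2,1): mult=4, new row 2: (0, 0, -3, -4); set L[2][1]=4
  eliminate (3,1): mult=-2, new row 3: (0, 0, 12, 15); set L[3][1]=-2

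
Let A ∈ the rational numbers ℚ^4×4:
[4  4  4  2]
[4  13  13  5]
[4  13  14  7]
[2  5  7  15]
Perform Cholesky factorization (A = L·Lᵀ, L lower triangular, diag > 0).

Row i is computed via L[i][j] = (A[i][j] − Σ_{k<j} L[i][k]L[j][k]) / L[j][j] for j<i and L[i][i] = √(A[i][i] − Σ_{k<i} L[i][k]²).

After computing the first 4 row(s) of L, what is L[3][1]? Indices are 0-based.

Step 1: L[0][0] = √(4) = 2.
  L[1][0] = (4) / L[0][0] = 2.
Step 2: L[1][1] = √(9) = 3.
  L[2][0] = (4) / L[0][0] = 2.
  L[2][1] = (9) / L[1][1] = 3.
Step 3: L[2][2] = √(1) = 1.
  L[3][0] = (2) / L[0][0] = 1.
  L[3][1] = (3) / L[1][1] = 1.
  L[3][2] = (2) / L[2][2] = 2.
Step 4: L[3][3] = √(9) = 3.

L[3][1] = 1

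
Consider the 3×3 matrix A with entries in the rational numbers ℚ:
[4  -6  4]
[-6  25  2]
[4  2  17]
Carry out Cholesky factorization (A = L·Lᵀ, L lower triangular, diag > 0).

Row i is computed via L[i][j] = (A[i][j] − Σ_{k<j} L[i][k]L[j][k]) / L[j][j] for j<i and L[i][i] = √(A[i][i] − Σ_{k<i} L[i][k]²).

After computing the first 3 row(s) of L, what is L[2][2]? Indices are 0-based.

L[2][2] = 3

Step 1: L[0][0] = √(4) = 2.
  L[1][0] = (-6) / L[0][0] = -3.
Step 2: L[1][1] = √(16) = 4.
  L[2][0] = (4) / L[0][0] = 2.
  L[2][1] = (8) / L[1][1] = 2.
Step 3: L[2][2] = √(9) = 3.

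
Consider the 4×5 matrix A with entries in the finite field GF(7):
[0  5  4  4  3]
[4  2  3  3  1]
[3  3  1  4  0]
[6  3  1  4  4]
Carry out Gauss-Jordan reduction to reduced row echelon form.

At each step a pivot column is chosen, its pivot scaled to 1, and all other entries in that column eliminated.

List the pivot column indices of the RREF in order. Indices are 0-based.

pivot columns: 0, 1, 3, 4

[1] R0 <-> R1
[1] R0 /= 4  ⇒  (1, 4, 6, 6, 2)
     R2 -= 3·R0  ⇒  (0, 5, 4, 0, 1)
     R3 -= 6·R0  ⇒  (0, 0, 0, 3, 6)
[2] R1 /= 5  ⇒  (0, 1, 5, 5, 2)
     R0 -= 4·R1  ⇒  (1, 0, 0, 0, 1)
     R2 -= 5·R1  ⇒  (0, 0, 0, 3, 5)
column 2 empty below row 2
[3] R2 /= 3  ⇒  (0, 0, 0, 1, 4)
     R1 -= 5·R2  ⇒  (0, 1, 5, 0, 3)
     R3 -= 3·R2  ⇒  (0, 0, 0, 0, 1)
[4] R3 /= 1  ⇒  (0, 0, 0, 0, 1)
     R0 -= 1·R3  ⇒  (1, 0, 0, 0, 0)
     R1 -= 3·R3  ⇒  (0, 1, 5, 0, 0)
     R2 -= 4·R3  ⇒  (0, 0, 0, 1, 0)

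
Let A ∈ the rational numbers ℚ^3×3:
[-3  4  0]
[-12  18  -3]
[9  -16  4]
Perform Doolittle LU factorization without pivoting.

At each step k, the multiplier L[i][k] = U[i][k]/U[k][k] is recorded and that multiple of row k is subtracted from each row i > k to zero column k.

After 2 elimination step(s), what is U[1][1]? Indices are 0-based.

U[1][1] = 2

[col 0] pivot -3
  R1 -= 4*R0 → (0, 2, -3)  (L[1][0] := 4)
  R2 -= -3*R0 → (0, -4, 4)  (L[2][0] := -3)
[col 1] pivot 2
  R2 -= -2*R1 → (0, 0, -2)  (L[2][1] := -2)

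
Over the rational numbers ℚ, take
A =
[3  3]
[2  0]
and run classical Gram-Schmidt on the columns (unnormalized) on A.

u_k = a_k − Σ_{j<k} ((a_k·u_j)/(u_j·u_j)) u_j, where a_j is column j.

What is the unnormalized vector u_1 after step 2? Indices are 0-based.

u_1 = (12/13, -18/13)

Step 1: u_0 = a_0 = (3, 2).
Step 2: u_1 = a_1 − (9/13)·u_0 = (12/13, -18/13).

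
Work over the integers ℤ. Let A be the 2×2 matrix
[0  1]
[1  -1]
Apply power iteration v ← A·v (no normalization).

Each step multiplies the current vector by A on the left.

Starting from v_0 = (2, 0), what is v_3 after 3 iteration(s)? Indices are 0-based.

v_0 = (2, 0).
v_1 = A·v_0 = (0, 2).
v_2 = A·v_1 = (2, -2).
v_3 = A·v_2 = (-2, 4).

v_3 = (-2, 4)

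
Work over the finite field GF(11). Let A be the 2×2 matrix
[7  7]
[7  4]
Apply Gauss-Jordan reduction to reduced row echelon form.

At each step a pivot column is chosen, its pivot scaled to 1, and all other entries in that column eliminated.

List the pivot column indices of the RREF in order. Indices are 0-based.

pivot columns: 0, 1

pivot(0,0)=7: scale R0 → (1, 1)
  clear (1,0): R1 −= (7)R0 → (0, 8)
pivot(1,1)=8: scale R1 → (0, 1)
  clear (0,1): R0 −= (1)R1 → (1, 0)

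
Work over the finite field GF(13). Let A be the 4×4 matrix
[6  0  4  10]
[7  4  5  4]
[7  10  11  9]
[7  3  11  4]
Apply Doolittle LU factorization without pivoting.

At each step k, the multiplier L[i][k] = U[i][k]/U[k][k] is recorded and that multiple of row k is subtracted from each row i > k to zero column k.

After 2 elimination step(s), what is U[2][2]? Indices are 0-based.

U[2][2] = 12

[col 0] pivot 6
  R1 -= 12*R0 → (0, 4, 9, 1)  (L[1][0] := 12)
  R2 -= 12*R0 → (0, 10, 2, 6)  (L[2][0] := 12)
  R3 -= 12*R0 → (0, 3, 2, 1)  (L[3][0] := 12)
[col 1] pivot 4
  R2 -= 9*R1 → (0, 0, 12, 10)  (L[2][1] := 9)
  R3 -= 4*R1 → (0, 0, 5, 10)  (L[3][1] := 4)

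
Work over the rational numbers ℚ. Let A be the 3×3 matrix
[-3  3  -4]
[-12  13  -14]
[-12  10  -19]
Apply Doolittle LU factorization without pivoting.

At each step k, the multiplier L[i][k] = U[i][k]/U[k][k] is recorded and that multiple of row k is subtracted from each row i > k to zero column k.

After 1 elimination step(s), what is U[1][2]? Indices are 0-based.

U[1][2] = 2

k=0: U[0][0]=-3
  eliminate (1,0): mult=4, new row 1: (0, 1, 2); set L[1][0]=4
  eliminate (2,0): mult=4, new row 2: (0, -2, -3); set L[2][0]=4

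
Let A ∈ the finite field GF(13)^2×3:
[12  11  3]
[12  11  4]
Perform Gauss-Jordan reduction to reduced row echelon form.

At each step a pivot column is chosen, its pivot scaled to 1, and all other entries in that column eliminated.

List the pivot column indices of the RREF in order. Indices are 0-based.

pivot columns: 0, 2

step 1: normalize row 0 (÷12) = (1, 2, 10)
  row 1: subtract 12×row0 = (0, 0, 1)
skip col 1 (zero from row 1)
step 2: normalize row 1 (÷1) = (0, 0, 1)
  row 0: subtract 10×row1 = (1, 2, 0)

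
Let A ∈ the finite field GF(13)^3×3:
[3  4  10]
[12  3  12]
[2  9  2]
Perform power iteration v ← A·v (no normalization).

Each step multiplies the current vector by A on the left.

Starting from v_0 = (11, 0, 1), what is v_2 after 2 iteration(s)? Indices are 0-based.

v_2 = (9, 1, 0)

v_0 = (11, 0, 1).
v_1 = A·v_0 = (4, 1, 11).
v_2 = A·v_1 = (9, 1, 0).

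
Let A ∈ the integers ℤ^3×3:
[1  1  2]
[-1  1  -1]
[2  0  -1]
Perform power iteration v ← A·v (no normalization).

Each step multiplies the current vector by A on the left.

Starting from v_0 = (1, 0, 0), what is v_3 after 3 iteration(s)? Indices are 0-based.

v_3 = (0, -8, 8)

v_0 = (1, 0, 0).
v_1 = A·v_0 = (1, -1, 2).
v_2 = A·v_1 = (4, -4, 0).
v_3 = A·v_2 = (0, -8, 8).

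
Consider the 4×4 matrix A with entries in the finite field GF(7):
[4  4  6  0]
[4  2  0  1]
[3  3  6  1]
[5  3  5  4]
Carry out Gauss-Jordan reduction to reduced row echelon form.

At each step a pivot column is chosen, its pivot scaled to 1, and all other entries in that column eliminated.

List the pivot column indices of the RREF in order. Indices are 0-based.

pivot(0,0)=4: scale R0 → (1, 1, 5, 0)
  clear (1,0): R1 −= (4)R0 → (0, 5, 1, 1)
  clear (2,0): R2 −= (3)R0 → (0, 0, 5, 1)
  clear (3,0): R3 −= (5)R0 → (0, 5, 1, 4)
pivot(1,1)=5: scale R1 → (0, 1, 3, 3)
  clear (0,1): R0 −= (1)R1 → (1, 0, 2, 4)
  clear (3,1): R3 −= (5)R1 → (0, 0, 0, 3)
pivot(2,2)=5: scale R2 → (0, 0, 1, 3)
  clear (0,2): R0 −= (2)R2 → (1, 0, 0, 5)
  clear (1,2): R1 −= (3)R2 → (0, 1, 0, 1)
pivot(3,3)=3: scale R3 → (0, 0, 0, 1)
  clear (0,3): R0 −= (5)R3 → (1, 0, 0, 0)
  clear (1,3): R1 −= (1)R3 → (0, 1, 0, 0)
  clear (2,3): R2 −= (3)R3 → (0, 0, 1, 0)

pivot columns: 0, 1, 2, 3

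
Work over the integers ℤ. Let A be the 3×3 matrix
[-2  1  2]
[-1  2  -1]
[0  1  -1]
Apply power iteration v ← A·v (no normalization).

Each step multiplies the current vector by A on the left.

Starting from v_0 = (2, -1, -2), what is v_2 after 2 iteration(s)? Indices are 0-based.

v_0 = (2, -1, -2).
v_1 = A·v_0 = (-9, -2, 1).
v_2 = A·v_1 = (18, 4, -3).

v_2 = (18, 4, -3)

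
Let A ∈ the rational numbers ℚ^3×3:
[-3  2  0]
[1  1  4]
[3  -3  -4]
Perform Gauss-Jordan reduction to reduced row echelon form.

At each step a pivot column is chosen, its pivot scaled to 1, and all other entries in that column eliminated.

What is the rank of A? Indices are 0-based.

step 1: normalize row 0 (÷-3) = (1, -2/3, 0)
  row 1: subtract 1×row0 = (0, 5/3, 4)
  row 2: subtract 3×row0 = (0, -1, -4)
step 2: normalize row 1 (÷5/3) = (0, 1, 12/5)
  row 0: subtract -2/3×row1 = (1, 0, 8/5)
  row 2: subtract -1×row1 = (0, 0, -8/5)
step 3: normalize row 2 (÷-8/5) = (0, 0, 1)
  row 0: subtract 8/5×row2 = (1, 0, 0)
  row 1: subtract 12/5×row2 = (0, 1, 0)

rank = 3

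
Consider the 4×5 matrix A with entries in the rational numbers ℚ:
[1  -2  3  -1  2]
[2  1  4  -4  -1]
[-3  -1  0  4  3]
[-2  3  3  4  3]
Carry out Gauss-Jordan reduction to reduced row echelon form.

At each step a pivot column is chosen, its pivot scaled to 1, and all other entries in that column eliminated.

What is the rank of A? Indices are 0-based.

step 1: normalize row 0 (÷1) = (1, -2, 3, -1, 2)
  row 1: subtract 2×row0 = (0, 5, -2, -2, -5)
  row 2: subtract -3×row0 = (0, -7, 9, 1, 9)
  row 3: subtract -2×row0 = (0, -1, 9, 2, 7)
step 2: normalize row 1 (÷5) = (0, 1, -2/5, -2/5, -1)
  row 0: subtract -2×row1 = (1, 0, 11/5, -9/5, 0)
  row 2: subtract -7×row1 = (0, 0, 31/5, -9/5, 2)
  row 3: subtract -1×row1 = (0, 0, 43/5, 8/5, 6)
step 3: normalize row 2 (÷31/5) = (0, 0, 1, -9/31, 10/31)
  row 0: subtract 11/5×row2 = (1, 0, 0, -36/31, -22/31)
  row 1: subtract -2/5×row2 = (0, 1, 0, -16/31, -27/31)
  row 3: subtract 43/5×row2 = (0, 0, 0, 127/31, 100/31)
step 4: normalize row 3 (÷127/31) = (0, 0, 0, 1, 100/127)
  row 0: subtract -36/31×row3 = (1, 0, 0, 0, 26/127)
  row 1: subtract -16/31×row3 = (0, 1, 0, 0, -59/127)
  row 2: subtract -9/31×row3 = (0, 0, 1, 0, 70/127)

rank = 4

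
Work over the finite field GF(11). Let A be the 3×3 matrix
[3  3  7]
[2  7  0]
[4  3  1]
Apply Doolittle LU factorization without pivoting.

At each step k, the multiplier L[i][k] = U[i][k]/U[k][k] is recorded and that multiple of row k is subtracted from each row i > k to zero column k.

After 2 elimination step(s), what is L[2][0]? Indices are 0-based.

L[2][0] = 5

[col 0] pivot 3
  R1 -= 8*R0 → (0, 5, 10)  (L[1][0] := 8)
  R2 -= 5*R0 → (0, 10, 10)  (L[2][0] := 5)
[col 1] pivot 5
  R2 -= 2*R1 → (0, 0, 1)  (L[2][1] := 2)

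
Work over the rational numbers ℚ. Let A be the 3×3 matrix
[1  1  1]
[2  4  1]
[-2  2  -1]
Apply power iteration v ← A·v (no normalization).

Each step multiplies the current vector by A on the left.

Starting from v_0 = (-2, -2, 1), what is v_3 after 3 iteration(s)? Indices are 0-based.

v_0 = (-2, -2, 1).
v_1 = A·v_0 = (-3, -11, -1).
v_2 = A·v_1 = (-15, -51, -15).
v_3 = A·v_2 = (-81, -249, -57).

v_3 = (-81, -249, -57)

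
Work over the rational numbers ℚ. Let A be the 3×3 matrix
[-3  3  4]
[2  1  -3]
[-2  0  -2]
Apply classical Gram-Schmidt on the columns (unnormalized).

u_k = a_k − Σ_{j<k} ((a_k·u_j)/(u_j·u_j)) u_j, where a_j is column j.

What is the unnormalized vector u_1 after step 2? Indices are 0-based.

Step 1: u_0 = a_0 = (-3, 2, -2).
Step 2: u_1 = a_1 − (-7/17)·u_0 = (30/17, 31/17, -14/17).

u_1 = (30/17, 31/17, -14/17)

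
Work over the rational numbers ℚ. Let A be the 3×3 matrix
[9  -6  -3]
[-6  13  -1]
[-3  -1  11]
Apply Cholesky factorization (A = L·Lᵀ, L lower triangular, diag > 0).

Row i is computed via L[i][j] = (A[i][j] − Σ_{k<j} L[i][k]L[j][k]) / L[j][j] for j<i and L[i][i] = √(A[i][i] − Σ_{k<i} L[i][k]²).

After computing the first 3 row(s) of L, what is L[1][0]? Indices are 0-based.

Step 1: L[0][0] = √(9) = 3.
  L[1][0] = (-6) / L[0][0] = -2.
Step 2: L[1][1] = √(9) = 3.
  L[2][0] = (-3) / L[0][0] = -1.
  L[2][1] = (-3) / L[1][1] = -1.
Step 3: L[2][2] = √(9) = 3.

L[1][0] = -2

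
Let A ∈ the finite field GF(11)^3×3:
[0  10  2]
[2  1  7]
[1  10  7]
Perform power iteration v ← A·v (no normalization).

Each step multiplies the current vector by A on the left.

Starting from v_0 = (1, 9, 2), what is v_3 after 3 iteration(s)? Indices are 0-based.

v_0 = (1, 9, 2).
v_1 = A·v_0 = (6, 3, 6).
v_2 = A·v_1 = (9, 2, 1).
v_3 = A·v_2 = (0, 5, 3).

v_3 = (0, 5, 3)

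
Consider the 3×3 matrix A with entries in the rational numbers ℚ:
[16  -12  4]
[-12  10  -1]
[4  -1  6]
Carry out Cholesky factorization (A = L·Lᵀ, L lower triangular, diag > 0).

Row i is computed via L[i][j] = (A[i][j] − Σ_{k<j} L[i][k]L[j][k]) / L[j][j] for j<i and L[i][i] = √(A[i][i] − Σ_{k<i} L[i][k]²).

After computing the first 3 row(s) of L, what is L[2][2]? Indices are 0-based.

L[2][2] = 1

Step 1: L[0][0] = √(16) = 4.
  L[1][0] = (-12) / L[0][0] = -3.
Step 2: L[1][1] = √(1) = 1.
  L[2][0] = (4) / L[0][0] = 1.
  L[2][1] = (2) / L[1][1] = 2.
Step 3: L[2][2] = √(1) = 1.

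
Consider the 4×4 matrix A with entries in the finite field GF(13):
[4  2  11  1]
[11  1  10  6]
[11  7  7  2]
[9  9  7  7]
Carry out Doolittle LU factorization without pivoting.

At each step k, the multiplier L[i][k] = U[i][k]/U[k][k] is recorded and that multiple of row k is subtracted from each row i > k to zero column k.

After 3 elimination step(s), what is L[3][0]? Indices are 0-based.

Step 1: pivot at (0,0) is 4.
  row1 ← row1 − (6)·row0  ⇒  L[1][0]=6, U row1=(0, 2, 9, 0)
  row2 ← row2 − (6)·row0  ⇒  L[2][0]=6, U row2=(0, 8, 6, 9)
  row3 ← row3 − (12)·row0  ⇒  L[3][0]=12, U row3=(0, 11, 5, 8)
Step 2: pivot at (1,1) is 2.
  row2 ← row2 − (4)·row1  ⇒  L[2][1]=4, U row2=(0, 0, 9, 9)
  row3 ← row3 − (12)·row1  ⇒  L[3][1]=12, U row3=(0, 0, 1, 8)
Step 3: pivot at (2,2) is 9.
  row3 ← row3 − (3)·row2  ⇒  L[3][2]=3, U row3=(0, 0, 0, 7)

L[3][0] = 12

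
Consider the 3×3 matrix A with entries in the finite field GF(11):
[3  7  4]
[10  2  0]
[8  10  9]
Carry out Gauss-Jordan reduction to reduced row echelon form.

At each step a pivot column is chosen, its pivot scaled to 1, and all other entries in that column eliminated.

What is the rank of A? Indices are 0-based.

pivot(0,0)=3: scale R0 → (1, 6, 5)
  clear (1,0): R1 −= (10)R0 → (0, 8, 5)
  clear (2,0): R2 −= (8)R0 → (0, 6, 2)
pivot(1,1)=8: scale R1 → (0, 1, 2)
  clear (0,1): R0 −= (6)R1 → (1, 0, 4)
  clear (2,1): R2 −= (6)R1 → (0, 0, 1)
pivot(2,2)=1: scale R2 → (0, 0, 1)
  clear (0,2): R0 −= (4)R2 → (1, 0, 0)
  clear (1,2): R1 −= (2)R2 → (0, 1, 0)

rank = 3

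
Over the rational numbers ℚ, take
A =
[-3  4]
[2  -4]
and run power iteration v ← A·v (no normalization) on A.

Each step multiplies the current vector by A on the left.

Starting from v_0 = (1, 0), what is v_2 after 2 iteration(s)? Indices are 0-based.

v_0 = (1, 0).
v_1 = A·v_0 = (-3, 2).
v_2 = A·v_1 = (17, -14).

v_2 = (17, -14)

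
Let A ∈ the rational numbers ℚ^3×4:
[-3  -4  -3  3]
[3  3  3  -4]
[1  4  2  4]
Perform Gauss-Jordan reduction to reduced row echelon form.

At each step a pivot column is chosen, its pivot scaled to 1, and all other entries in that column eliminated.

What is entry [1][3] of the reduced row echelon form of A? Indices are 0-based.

step 1: normalize row 0 (÷-3) = (1, 4/3, 1, -1)
  row 1: subtract 3×row0 = (0, -1, 0, -1)
  row 2: subtract 1×row0 = (0, 8/3, 1, 5)
step 2: normalize row 1 (÷-1) = (0, 1, 0, 1)
  row 0: subtract 4/3×row1 = (1, 0, 1, -7/3)
  row 2: subtract 8/3×row1 = (0, 0, 1, 7/3)
step 3: normalize row 2 (÷1) = (0, 0, 1, 7/3)
  row 0: subtract 1×row2 = (1, 0, 0, -14/3)

M[1][3] = 1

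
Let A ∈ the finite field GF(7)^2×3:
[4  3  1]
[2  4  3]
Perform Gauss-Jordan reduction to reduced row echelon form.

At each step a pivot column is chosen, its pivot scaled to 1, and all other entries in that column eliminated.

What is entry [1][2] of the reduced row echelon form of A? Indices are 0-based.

M[1][2] = 1

pivot(0,0)=4: scale R0 → (1, 6, 2)
  clear (1,0): R1 −= (2)R0 → (0, 6, 6)
pivot(1,1)=6: scale R1 → (0, 1, 1)
  clear (0,1): R0 −= (6)R1 → (1, 0, 3)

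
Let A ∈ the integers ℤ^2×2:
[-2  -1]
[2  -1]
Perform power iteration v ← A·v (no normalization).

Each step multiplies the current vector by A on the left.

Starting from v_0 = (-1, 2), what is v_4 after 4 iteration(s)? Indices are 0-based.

v_4 = (20, -28)

v_0 = (-1, 2).
v_1 = A·v_0 = (0, -4).
v_2 = A·v_1 = (4, 4).
v_3 = A·v_2 = (-12, 4).
v_4 = A·v_3 = (20, -28).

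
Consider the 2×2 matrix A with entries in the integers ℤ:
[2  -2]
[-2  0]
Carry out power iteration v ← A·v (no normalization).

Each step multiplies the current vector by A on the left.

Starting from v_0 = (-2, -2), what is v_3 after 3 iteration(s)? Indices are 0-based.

v_3 = (-16, 16)

v_0 = (-2, -2).
v_1 = A·v_0 = (0, 4).
v_2 = A·v_1 = (-8, 0).
v_3 = A·v_2 = (-16, 16).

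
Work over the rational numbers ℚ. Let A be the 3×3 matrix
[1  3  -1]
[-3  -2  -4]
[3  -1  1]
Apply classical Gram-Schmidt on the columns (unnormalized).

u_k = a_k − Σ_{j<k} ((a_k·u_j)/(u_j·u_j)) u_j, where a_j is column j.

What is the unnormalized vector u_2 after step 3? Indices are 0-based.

u_2 = (-189/115, -42/23, -147/115)

Step 1: u_0 = a_0 = (1, -3, 3).
Step 2: u_1 = a_1 − (6/19)·u_0 = (51/19, -20/19, -37/19).
Step 3: u_2 = a_2 − (14/19)·u_0 − (-4/115)·u_1 = (-189/115, -42/23, -147/115).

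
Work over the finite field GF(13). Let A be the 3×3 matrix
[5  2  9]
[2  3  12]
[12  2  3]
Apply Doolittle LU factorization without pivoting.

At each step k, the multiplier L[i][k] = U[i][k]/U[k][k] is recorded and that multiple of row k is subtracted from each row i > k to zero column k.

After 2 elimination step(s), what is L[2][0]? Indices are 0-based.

L[2][0] = 5

[col 0] pivot 5
  R1 -= 3*R0 → (0, 10, 11)  (L[1][0] := 3)
  R2 -= 5*R0 → (0, 5, 10)  (L[2][0] := 5)
[col 1] pivot 10
  R2 -= 7*R1 → (0, 0, 11)  (L[2][1] := 7)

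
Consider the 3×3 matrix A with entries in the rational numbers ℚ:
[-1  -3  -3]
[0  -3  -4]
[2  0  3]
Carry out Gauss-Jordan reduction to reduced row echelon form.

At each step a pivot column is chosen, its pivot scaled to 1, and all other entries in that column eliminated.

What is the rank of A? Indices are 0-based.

rank = 3

step 1: normalize row 0 (÷-1) = (1, 3, 3)
  row 2: subtract 2×row0 = (0, -6, -3)
step 2: normalize row 1 (÷-3) = (0, 1, 4/3)
  row 0: subtract 3×row1 = (1, 0, -1)
  row 2: subtract -6×row1 = (0, 0, 5)
step 3: normalize row 2 (÷5) = (0, 0, 1)
  row 0: subtract -1×row2 = (1, 0, 0)
  row 1: subtract 4/3×row2 = (0, 1, 0)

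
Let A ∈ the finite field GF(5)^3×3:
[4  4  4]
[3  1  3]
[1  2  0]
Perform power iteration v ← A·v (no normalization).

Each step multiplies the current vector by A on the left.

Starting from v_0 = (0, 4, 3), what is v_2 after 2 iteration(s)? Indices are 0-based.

v_0 = (0, 4, 3).
v_1 = A·v_0 = (3, 3, 3).
v_2 = A·v_1 = (1, 1, 4).

v_2 = (1, 1, 4)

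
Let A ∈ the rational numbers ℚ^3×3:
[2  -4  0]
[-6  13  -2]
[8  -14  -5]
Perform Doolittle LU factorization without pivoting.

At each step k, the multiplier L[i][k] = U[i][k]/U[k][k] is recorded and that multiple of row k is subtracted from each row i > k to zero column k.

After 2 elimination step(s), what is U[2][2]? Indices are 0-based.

U[2][2] = -1

Step 1: pivot at (0,0) is 2.
  row1 ← row1 − (-3)·row0  ⇒  L[1][0]=-3, U row1=(0, 1, -2)
  row2 ← row2 − (4)·row0  ⇒  L[2][0]=4, U row2=(0, 2, -5)
Step 2: pivot at (1,1) is 1.
  row2 ← row2 − (2)·row1  ⇒  L[2][1]=2, U row2=(0, 0, -1)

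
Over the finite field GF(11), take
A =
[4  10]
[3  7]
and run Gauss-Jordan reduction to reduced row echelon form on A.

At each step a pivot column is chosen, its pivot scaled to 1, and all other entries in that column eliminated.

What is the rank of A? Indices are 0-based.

rank = 2

step 1: normalize row 0 (÷4) = (1, 8)
  row 1: subtract 3×row0 = (0, 5)
step 2: normalize row 1 (÷5) = (0, 1)
  row 0: subtract 8×row1 = (1, 0)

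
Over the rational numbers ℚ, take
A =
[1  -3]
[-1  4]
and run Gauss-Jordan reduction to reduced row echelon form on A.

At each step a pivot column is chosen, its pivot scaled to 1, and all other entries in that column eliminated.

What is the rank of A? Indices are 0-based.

rank = 2

[1] R0 /= 1  ⇒  (1, -3)
     R1 -= -1·R0  ⇒  (0, 1)
[2] R1 /= 1  ⇒  (0, 1)
     R0 -= -3·R1  ⇒  (1, 0)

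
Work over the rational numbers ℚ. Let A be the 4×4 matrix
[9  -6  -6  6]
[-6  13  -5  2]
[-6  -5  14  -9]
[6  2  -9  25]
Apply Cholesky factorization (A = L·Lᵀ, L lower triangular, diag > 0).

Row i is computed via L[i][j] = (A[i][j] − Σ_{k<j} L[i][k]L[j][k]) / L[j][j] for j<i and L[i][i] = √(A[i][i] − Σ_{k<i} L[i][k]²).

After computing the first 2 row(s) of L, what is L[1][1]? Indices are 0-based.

L[1][1] = 3

Step 1: L[0][0] = √(9) = 3.
  L[1][0] = (-6) / L[0][0] = -2.
Step 2: L[1][1] = √(9) = 3.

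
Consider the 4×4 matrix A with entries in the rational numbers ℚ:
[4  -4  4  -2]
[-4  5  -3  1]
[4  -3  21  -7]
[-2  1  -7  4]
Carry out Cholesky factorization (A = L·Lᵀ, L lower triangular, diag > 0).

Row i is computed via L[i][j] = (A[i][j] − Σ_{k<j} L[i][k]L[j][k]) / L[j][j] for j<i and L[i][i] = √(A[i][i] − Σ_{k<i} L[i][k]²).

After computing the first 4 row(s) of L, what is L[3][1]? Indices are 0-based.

L[3][1] = -1

Step 1: L[0][0] = √(4) = 2.
  L[1][0] = (-4) / L[0][0] = -2.
Step 2: L[1][1] = √(1) = 1.
  L[2][0] = (4) / L[0][0] = 2.
  L[2][1] = (1) / L[1][1] = 1.
Step 3: L[2][2] = √(16) = 4.
  L[3][0] = (-2) / L[0][0] = -1.
  L[3][1] = (-1) / L[1][1] = -1.
  L[3][2] = (-4) / L[2][2] = -1.
Step 4: L[3][3] = √(1) = 1.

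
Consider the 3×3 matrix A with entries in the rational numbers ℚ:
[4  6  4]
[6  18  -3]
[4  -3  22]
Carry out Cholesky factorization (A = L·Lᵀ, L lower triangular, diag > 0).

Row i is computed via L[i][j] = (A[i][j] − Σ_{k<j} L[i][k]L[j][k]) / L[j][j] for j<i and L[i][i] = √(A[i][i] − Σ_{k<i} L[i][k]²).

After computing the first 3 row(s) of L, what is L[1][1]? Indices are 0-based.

Step 1: L[0][0] = √(4) = 2.
  L[1][0] = (6) / L[0][0] = 3.
Step 2: L[1][1] = √(9) = 3.
  L[2][0] = (4) / L[0][0] = 2.
  L[2][1] = (-9) / L[1][1] = -3.
Step 3: L[2][2] = √(9) = 3.

L[1][1] = 3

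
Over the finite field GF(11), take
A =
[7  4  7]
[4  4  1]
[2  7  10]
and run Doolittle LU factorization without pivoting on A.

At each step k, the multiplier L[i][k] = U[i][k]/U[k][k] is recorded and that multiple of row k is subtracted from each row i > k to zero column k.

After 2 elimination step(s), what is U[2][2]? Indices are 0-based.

Step 1: pivot at (0,0) is 7.
  row1 ← row1 − (10)·row0  ⇒  L[1][0]=10, U row1=(0, 8, 8)
  row2 ← row2 − (5)·row0  ⇒  L[2][0]=5, U row2=(0, 9, 8)
Step 2: pivot at (1,1) is 8.
  row2 ← row2 − (8)·row1  ⇒  L[2][1]=8, U row2=(0, 0, 10)

U[2][2] = 10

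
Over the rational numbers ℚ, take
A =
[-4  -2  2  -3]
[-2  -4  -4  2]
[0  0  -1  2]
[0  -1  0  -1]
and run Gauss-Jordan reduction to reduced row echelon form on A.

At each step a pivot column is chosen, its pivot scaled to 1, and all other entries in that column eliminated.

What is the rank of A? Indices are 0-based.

rank = 4

pivot(0,0)=-4: scale R0 → (1, 1/2, -1/2, 3/4)
  clear (1,0): R1 −= (-2)R0 → (0, -3, -5, 7/2)
pivot(1,1)=-3: scale R1 → (0, 1, 5/3, -7/6)
  clear (0,1): R0 −= (1/2)R1 → (1, 0, -4/3, 4/3)
  clear (3,1): R3 −= (-1)R1 → (0, 0, 5/3, -13/6)
pivot(2,2)=-1: scale R2 → (0, 0, 1, -2)
  clear (0,2): R0 −= (-4/3)R2 → (1, 0, 0, -4/3)
  clear (1,2): R1 −= (5/3)R2 → (0, 1, 0, 13/6)
  clear (3,2): R3 −= (5/3)R2 → (0, 0, 0, 7/6)
pivot(3,3)=7/6: scale R3 → (0, 0, 0, 1)
  clear (0,3): R0 −= (-4/3)R3 → (1, 0, 0, 0)
  clear (1,3): R1 −= (13/6)R3 → (0, 1, 0, 0)
  clear (2,3): R2 −= (-2)R3 → (0, 0, 1, 0)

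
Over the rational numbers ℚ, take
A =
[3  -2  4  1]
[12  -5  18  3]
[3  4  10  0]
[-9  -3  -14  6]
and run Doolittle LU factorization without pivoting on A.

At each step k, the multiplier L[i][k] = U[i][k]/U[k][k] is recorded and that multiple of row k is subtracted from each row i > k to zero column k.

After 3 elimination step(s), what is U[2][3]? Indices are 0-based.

U[2][3] = 1

Step 1: pivot at (0,0) is 3.
  row1 ← row1 − (4)·row0  ⇒  L[1][0]=4, U row1=(0, 3, 2, -1)
  row2 ← row2 − (1)·row0  ⇒  L[2][0]=1, U row2=(0, 6, 6, -1)
  row3 ← row3 − (-3)·row0  ⇒  L[3][0]=-3, U row3=(0, -9, -2, 9)
Step 2: pivot at (1,1) is 3.
  row2 ← row2 − (2)·row1  ⇒  L[2][1]=2, U row2=(0, 0, 2, 1)
  row3 ← row3 − (-3)·row1  ⇒  L[3][1]=-3, U row3=(0, 0, 4, 6)
Step 3: pivot at (2,2) is 2.
  row3 ← row3 − (2)·row2  ⇒  L[3][2]=2, U row3=(0, 0, 0, 4)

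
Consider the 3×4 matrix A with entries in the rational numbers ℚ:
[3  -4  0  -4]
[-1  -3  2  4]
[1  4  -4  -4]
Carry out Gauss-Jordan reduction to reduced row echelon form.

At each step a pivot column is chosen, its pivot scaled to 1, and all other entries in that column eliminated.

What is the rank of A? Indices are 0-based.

[1] R0 /= 3  ⇒  (1, -4/3, 0, -4/3)
     R1 -= -1·R0  ⇒  (0, -13/3, 2, 8/3)
     R2 -= 1·R0  ⇒  (0, 16/3, -4, -8/3)
[2] R1 /= -13/3  ⇒  (0, 1, -6/13, -8/13)
     R0 -= -4/3·R1  ⇒  (1, 0, -8/13, -28/13)
     R2 -= 16/3·R1  ⇒  (0, 0, -20/13, 8/13)
[3] R2 /= -20/13  ⇒  (0, 0, 1, -2/5)
     R0 -= -8/13·R2  ⇒  (1, 0, 0, -12/5)
     R1 -= -6/13·R2  ⇒  (0, 1, 0, -4/5)

rank = 3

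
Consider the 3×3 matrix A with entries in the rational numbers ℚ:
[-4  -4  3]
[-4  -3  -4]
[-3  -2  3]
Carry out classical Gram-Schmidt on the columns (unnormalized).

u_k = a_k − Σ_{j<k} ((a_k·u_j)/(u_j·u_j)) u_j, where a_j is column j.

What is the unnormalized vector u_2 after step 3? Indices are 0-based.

Step 1: u_0 = a_0 = (-4, -4, -3).
Step 2: u_1 = a_1 − (34/41)·u_0 = (-28/41, 13/41, 20/41).
Step 3: u_2 = a_2 − (-5/41)·u_0 − (-76/33)·u_1 = (31/33, -124/33, 124/33).

u_2 = (31/33, -124/33, 124/33)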